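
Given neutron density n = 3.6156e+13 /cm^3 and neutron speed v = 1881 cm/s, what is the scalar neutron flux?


phi = n * v
phi = 3.6156e+13 * 1881
phi = 6.8009e+16 /cm^2/s

6.8009e+16


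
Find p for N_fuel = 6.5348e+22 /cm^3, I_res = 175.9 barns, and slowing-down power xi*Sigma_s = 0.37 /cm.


p = exp(-N * I * 1e-24 / (xi*Sigma_s))
p = exp(-6.5348e+22 * 175.9 * 1e-24 / 0.37)
p = 3.2201e-14

3.2201e-14


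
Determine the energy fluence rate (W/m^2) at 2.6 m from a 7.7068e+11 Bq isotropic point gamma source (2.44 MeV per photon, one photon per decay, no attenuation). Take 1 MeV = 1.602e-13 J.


psi = A * E * 1.602e-13 / (4*pi*r^2)
psi = 7.7068e+11 * 2.44 * 1.602e-13 / (4*pi*2.6^2)
psi = 0.0035463 W/m^2

0.0035463


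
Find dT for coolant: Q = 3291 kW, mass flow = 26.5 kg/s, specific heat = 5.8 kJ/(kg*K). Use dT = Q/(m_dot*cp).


dT = Q / (m_dot * cp)
dT = 3291 / (26.5 * 5.8)
dT = 21.412 C

21.412


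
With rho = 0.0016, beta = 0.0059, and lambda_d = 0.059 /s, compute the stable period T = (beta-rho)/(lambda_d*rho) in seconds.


T = (beta - rho) / (lambda_d * rho)
T = (0.0059 - 0.0016) / (0.059 * 0.0016)
T = 45.551 s

45.551


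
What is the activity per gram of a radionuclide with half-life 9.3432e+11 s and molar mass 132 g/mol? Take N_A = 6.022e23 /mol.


lambda = ln(2) / t_half = ln(2) / 9.3432e+11 = 7.418734e-13 /s
SA = lambda * N_A / M
SA = 7.418734e-13 * 6.022e23 / 132
SA = 3.3845e+09 Bq/g

3.3845e+09


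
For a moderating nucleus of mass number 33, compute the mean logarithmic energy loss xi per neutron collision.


xi = 1 + (A-1)^2/(2A) * ln((A-1)/(A+1))
xi = 1 + (33-1)^2/(2*33) * ln((33-1)/(33 +1))
xi = 0.059400

0.059400


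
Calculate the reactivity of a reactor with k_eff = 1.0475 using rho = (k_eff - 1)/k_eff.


rho = (k_eff - 1) / k_eff
rho = (1.0475 - 1) / 1.0475
rho = 0.045346

0.045346


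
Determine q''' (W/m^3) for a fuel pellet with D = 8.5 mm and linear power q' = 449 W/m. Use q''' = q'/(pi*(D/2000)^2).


r = D / 2 / 1000 = 8.5 / 2 / 1000 = 0.00425 m
q''' = q' / (pi * r^2)
q''' = 449 / (pi * 0.00425^2)
q''' = 7.9126e+06 W/m^3

7.9126e+06


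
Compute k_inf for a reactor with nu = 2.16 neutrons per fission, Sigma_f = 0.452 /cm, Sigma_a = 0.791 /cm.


k_inf = nu * Sigma_f / Sigma_a
k_inf = 2.16 * 0.452 / 0.791
k_inf = 1.2343

1.2343


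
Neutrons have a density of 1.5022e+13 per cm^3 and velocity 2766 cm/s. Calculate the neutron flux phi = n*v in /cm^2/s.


phi = n * v
phi = 1.5022e+13 * 2766
phi = 4.1551e+16 /cm^2/s

4.1551e+16


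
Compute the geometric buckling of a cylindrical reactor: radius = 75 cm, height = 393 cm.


B^2 = (2.405/R)^2 + (pi/H)^2
B^2 = (2.405/75)^2 + (pi/393)^2
B^2 = 0.0010922 /cm^2

0.0010922


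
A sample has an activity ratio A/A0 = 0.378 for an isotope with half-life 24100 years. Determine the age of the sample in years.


lambda = ln(2) / t_half = ln(2) / 24100 = 2.876129e-05 /yr
t = -ln(A/A0) / lambda
t = -ln(0.378) / 2.876129e-05
t = 33825 yr

33825


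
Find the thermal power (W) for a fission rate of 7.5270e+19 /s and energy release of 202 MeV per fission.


P = fission_rate * E_MeV * 1.602e-13
P = 7.5270e+19 * 202 * 1.602e-13
P = 2.4358e+09 W

2.4358e+09


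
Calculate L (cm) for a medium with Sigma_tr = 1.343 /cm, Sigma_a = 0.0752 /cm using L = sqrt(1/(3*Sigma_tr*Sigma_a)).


D = 1 / (3 * Sigma_tr) = 1 / (3 * 1.343) = 0.2482005 cm
L = sqrt(D / Sigma_a)
L = sqrt(0.2482005 / 0.0752)
L = 1.8167 cm

1.8167


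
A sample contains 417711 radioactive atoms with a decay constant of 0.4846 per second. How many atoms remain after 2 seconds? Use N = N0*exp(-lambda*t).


N = N0 * exp(-lambda * t)
N = 417711 * exp(-0.4846 * 2)
N = 158474

158474


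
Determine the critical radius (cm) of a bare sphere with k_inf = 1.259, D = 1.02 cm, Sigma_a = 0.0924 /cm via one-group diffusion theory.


L^2 = D / Sigma_a = 1.02 / 0.0924 = 11.03896 cm^2
B_m^2 = (k_inf - 1) / L^2 = (1.259 - 1) / 11.03896 = 0.02346236 /cm^2
For a bare sphere: B_g = pi/R, so R_c = pi / sqrt(B_m^2)
R_c = pi / sqrt(0.02346236) = 20.510 cm

20.510


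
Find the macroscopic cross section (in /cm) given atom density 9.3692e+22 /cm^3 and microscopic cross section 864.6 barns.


Sigma = N * sigma_barns * 1e-24
Sigma = 9.3692e+22 * 864.6 * 1e-24
Sigma = 81.006 /cm

81.006


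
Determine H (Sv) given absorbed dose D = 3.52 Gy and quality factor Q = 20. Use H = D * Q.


H = D * Q
H = 3.52 * 20
H = 70.400 Sv

70.400


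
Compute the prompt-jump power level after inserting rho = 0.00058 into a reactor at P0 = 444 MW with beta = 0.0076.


P1/P0 = beta / (beta - rho)
P1/P0 = 0.0076 / (0.0076 - 0.00058) = 1.082621
P1 = 444 * 1.082621 = 480.68 MW

480.68


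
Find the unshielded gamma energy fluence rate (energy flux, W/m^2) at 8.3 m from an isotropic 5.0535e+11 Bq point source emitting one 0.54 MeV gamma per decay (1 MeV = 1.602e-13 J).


psi = A * E * 1.602e-13 / (4*pi*r^2)
psi = 5.0535e+11 * 0.54 * 1.602e-13 / (4*pi*8.3^2)
psi = 5.0499e-05 W/m^2

5.0499e-05


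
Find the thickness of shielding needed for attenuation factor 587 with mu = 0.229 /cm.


x = ln(factor) / mu
x = ln(587) / 0.229
x = 27.839 cm

27.839


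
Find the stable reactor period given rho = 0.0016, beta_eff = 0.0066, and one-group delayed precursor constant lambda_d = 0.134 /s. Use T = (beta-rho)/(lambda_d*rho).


T = (beta - rho) / (lambda_d * rho)
T = (0.0066 - 0.0016) / (0.134 * 0.0016)
T = 23.321 s

23.321


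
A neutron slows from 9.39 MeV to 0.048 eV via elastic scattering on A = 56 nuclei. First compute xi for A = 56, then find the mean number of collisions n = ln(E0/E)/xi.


xi = 1 + (A-1)^2/(2A)*ln((A-1)/(A+1)) = 0.03529286 (for A = 56)
n = ln(E0/E) / xi
n = ln(9.39e6 / 0.048) / 0.03529286
n = ln(1.956250e+08) / 0.03529286 = 540.95

540.95


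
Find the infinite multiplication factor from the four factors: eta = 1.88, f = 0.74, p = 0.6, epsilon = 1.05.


k_inf = eta * f * p * epsilon
k_inf = 1.88 * 0.74 * 0.6 * 1.05
k_inf = 0.87646

0.87646


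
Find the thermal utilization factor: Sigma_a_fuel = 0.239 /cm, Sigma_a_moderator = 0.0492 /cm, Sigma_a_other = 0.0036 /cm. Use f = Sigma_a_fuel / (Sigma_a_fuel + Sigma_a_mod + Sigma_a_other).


f = Sigma_a_fuel / (Sigma_a_fuel + Sigma_a_mod + Sigma_a_other)
f = 0.239 / (0.239 + 0.0492 + 0.0036)
f = 0.81905

0.81905


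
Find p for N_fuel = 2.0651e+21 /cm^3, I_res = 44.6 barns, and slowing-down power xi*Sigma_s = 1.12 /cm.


p = exp(-N * I * 1e-24 / (xi*Sigma_s))
p = exp(-2.0651e+21 * 44.6 * 1e-24 / 1.12)
p = 0.92106

0.92106


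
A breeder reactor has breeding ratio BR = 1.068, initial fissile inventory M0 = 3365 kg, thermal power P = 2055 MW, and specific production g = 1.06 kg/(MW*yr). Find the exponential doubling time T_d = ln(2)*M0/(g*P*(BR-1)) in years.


Breeding gain G = BR - 1 = 1.068 - 1 = 0.068
Fissile production rate = g * P * G = 1.06 * 2055 * 0.068 = 148.1244 kg/yr
T_d = ln(2) * M0 / (g * P * G)
T_d = ln(2) * 3365 / 148.1244 = 15.746 yr

15.746


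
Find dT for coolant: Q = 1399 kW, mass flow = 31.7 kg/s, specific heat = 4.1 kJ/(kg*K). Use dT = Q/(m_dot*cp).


dT = Q / (m_dot * cp)
dT = 1399 / (31.7 * 4.1)
dT = 10.764 C

10.764


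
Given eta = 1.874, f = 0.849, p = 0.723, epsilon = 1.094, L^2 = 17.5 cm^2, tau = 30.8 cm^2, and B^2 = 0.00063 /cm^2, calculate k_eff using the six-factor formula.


k_inf = eta*f*p*eps = 1.874*0.849*0.723*1.094 = 1.258441
P_TNL = 1/(1 + L^2*B^2) = 1/(1 + 17.5*0.00063) = 0.9890952
P_FNL = exp(-B^2*tau) = exp(-0.00063*30.8) = 0.9807830
k_eff = k_inf * P_TNL * P_FNL = 1.258441 * 0.9890952 * 0.9807830
k_eff = 1.2208

1.2208


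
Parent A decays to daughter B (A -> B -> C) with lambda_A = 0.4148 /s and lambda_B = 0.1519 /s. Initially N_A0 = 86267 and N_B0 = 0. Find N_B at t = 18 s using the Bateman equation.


N_B(t) = lambda_A * N_A0 / (lambda_B - lambda_A) * [exp(-lambda_A*t) - exp(-lambda_B*t)]
exp(-0.4148*18) = 5.719837e-04; exp(-0.1519*18) = 0.06494594
N_B = 0.4148 * 86267 / (0.1519 - 0.4148) * (5.719837e-04 - 0.06494594)
N_B = 8762.0

8762.0


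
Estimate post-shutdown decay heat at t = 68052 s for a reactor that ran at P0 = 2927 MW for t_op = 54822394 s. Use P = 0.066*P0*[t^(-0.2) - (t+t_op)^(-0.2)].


P/P0 = 0.066 * [t^(-0.2) - (t + t_op)^(-0.2)]
P/P0 = 0.066 * [68052^(-0.2) - (68052 + 54822394)^(-0.2)]
P/P0 = 0.066 * [0.1080020 - 0.02832048] = 0.005258980
P = 2927 * 0.005258980 = 15.393 MW

15.393


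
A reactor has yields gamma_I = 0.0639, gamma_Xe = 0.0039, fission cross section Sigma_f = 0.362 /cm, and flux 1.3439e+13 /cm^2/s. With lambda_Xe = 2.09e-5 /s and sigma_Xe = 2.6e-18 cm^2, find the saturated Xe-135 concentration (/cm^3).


Xe_eq = (gamma_I + gamma_Xe) * Sigma_f * phi / (lambda_Xe + sigma_Xe * phi)
Numerator = (0.0639 + 0.0039) * 0.362 * 1.3439e+13 = 3.298414e+11
Denominator = 2.09e-5 + 2.6e-18 * 1.3439e+13 = 5.584140e-05
Xe_eq = 3.298414e+11 / 5.584140e-05 = 5.9068e+15 /cm^3

5.9068e+15


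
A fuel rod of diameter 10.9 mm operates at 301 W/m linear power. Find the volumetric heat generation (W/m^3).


r = D / 2 / 1000 = 10.9 / 2 / 1000 = 0.00545 m
q''' = q' / (pi * r^2)
q''' = 301 / (pi * 0.00545^2)
q''' = 3.2257e+06 W/m^3

3.2257e+06


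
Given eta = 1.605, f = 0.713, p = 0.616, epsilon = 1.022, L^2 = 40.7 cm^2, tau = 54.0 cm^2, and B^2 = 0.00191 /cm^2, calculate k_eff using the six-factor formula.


k_inf = eta*f*p*eps = 1.605*0.713*0.616*1.022 = 0.7204373
P_TNL = 1/(1 + L^2*B^2) = 1/(1 + 40.7*0.00191) = 0.9278702
P_FNL = exp(-B^2*tau) = exp(-0.00191*54.0) = 0.9020007
k_eff = k_inf * P_TNL * P_FNL = 0.7204373 * 0.9278702 * 0.9020007
k_eff = 0.60296

0.60296


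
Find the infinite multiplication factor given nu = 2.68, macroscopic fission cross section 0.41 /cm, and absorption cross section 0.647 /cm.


k_inf = nu * Sigma_f / Sigma_a
k_inf = 2.68 * 0.41 / 0.647
k_inf = 1.6983

1.6983


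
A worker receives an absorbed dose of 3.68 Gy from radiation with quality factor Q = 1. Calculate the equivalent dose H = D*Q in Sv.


H = D * Q
H = 3.68 * 1
H = 3.6800 Sv

3.6800


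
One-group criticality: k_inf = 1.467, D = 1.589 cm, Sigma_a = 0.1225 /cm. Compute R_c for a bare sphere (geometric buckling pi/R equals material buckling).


L^2 = D / Sigma_a = 1.589 / 0.1225 = 12.97143 cm^2
B_m^2 = (k_inf - 1) / L^2 = (1.467 - 1) / 12.97143 = 0.03600220 /cm^2
For a bare sphere: B_g = pi/R, so R_c = pi / sqrt(B_m^2)
R_c = pi / sqrt(0.03600220) = 16.557 cm

16.557


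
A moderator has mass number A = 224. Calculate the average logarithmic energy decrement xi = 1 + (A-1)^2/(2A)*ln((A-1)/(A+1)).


xi = 1 + (A-1)^2/(2A) * ln((A-1)/(A+1))
xi = 1 + (224-1)^2/(2*224) * ln((224-1)/(224 +1))
xi = 0.0089021

0.0089021


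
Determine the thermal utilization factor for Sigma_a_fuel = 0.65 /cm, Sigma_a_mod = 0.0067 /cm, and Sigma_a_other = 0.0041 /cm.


f = Sigma_a_fuel / (Sigma_a_fuel + Sigma_a_mod + Sigma_a_other)
f = 0.65 / (0.65 + 0.0067 + 0.0041)
f = 0.98366

0.98366


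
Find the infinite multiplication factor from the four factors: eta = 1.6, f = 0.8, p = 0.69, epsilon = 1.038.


k_inf = eta * f * p * epsilon
k_inf = 1.6 * 0.8 * 0.69 * 1.038
k_inf = 0.91676

0.91676


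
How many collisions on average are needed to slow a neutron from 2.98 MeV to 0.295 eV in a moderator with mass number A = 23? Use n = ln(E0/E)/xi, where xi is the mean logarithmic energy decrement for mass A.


xi = 1 + (A-1)^2/(2A)*ln((A-1)/(A+1)) = 0.08448899 (for A = 23)
n = ln(E0/E) / xi
n = ln(2.98e6 / 0.295) / 0.08448899
n = ln(1.010169e+07) / 0.08448899 = 190.89

190.89


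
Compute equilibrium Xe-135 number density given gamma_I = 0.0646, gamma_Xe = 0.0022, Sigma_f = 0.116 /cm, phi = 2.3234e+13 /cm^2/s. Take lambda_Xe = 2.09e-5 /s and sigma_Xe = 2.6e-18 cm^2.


Xe_eq = (gamma_I + gamma_Xe) * Sigma_f * phi / (lambda_Xe + sigma_Xe * phi)
Numerator = (0.0646 + 0.0022) * 0.116 * 2.3234e+13 = 1.800356e+11
Denominator = 2.09e-5 + 2.6e-18 * 2.3234e+13 = 8.130840e-05
Xe_eq = 1.800356e+11 / 8.130840e-05 = 2.2142e+15 /cm^3

2.2142e+15


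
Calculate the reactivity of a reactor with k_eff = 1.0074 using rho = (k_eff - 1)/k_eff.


rho = (k_eff - 1) / k_eff
rho = (1.0074 - 1) / 1.0074
rho = 0.0073456

0.0073456


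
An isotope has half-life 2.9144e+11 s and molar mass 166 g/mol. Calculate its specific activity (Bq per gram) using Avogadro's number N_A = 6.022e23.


lambda = ln(2) / t_half = ln(2) / 2.9144e+11 = 2.378353e-12 /s
SA = lambda * N_A / M
SA = 2.378353e-12 * 6.022e23 / 166
SA = 8.6280e+09 Bq/g

8.6280e+09


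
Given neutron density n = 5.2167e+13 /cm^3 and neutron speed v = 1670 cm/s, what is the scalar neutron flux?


phi = n * v
phi = 5.2167e+13 * 1670
phi = 8.7119e+16 /cm^2/s

8.7119e+16


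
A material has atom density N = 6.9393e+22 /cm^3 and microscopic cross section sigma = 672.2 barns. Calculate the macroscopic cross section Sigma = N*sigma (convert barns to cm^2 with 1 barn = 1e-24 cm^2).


Sigma = N * sigma_barns * 1e-24
Sigma = 6.9393e+22 * 672.2 * 1e-24
Sigma = 46.646 /cm

46.646


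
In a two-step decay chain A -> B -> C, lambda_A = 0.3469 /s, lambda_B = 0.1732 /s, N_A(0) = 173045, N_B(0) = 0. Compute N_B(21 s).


N_B(t) = lambda_A * N_A0 / (lambda_B - lambda_A) * [exp(-lambda_A*t) - exp(-lambda_B*t)]
exp(-0.3469*21) = 6.858168e-04; exp(-0.1732*21) = 0.02632595
N_B = 0.3469 * 173045 / (0.1732 - 0.3469) * (6.858168e-04 - 0.02632595)
N_B = 8861.0

8861.0


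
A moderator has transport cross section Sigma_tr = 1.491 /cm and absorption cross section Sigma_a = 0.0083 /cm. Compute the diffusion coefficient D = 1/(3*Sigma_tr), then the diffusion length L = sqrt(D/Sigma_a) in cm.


D = 1 / (3 * Sigma_tr) = 1 / (3 * 1.491) = 0.2235636 cm
L = sqrt(D / Sigma_a)
L = sqrt(0.2235636 / 0.0083)
L = 5.1899 cm

5.1899


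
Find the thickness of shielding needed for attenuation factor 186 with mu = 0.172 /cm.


x = ln(factor) / mu
x = ln(186) / 0.172
x = 30.382 cm

30.382


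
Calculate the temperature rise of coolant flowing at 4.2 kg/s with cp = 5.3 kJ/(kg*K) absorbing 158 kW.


dT = Q / (m_dot * cp)
dT = 158 / (4.2 * 5.3)
dT = 7.0979 C

7.0979


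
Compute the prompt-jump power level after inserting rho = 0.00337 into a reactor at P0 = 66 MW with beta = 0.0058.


P1/P0 = beta / (beta - rho)
P1/P0 = 0.0058 / (0.0058 - 0.00337) = 2.386831
P1 = 66 * 2.386831 = 157.53 MW

157.53


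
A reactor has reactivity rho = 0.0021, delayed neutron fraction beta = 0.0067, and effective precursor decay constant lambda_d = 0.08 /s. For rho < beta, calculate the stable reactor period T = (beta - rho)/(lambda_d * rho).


T = (beta - rho) / (lambda_d * rho)
T = (0.0067 - 0.0021) / (0.08 * 0.0021)
T = 27.381 s

27.381


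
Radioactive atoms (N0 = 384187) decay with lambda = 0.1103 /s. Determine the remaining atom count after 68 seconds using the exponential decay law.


N = N0 * exp(-lambda * t)
N = 384187 * exp(-0.1103 * 68)
N = 212.40

212.40


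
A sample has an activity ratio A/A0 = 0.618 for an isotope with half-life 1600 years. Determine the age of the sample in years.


lambda = ln(2) / t_half = ln(2) / 1600 = 4.332170e-04 /yr
t = -ln(A/A0) / lambda
t = -ln(0.618) / 4.332170e-04
t = 1110.9 yr

1110.9


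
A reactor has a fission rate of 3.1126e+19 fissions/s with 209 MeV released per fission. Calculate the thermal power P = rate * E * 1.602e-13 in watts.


P = fission_rate * E_MeV * 1.602e-13
P = 3.1126e+19 * 209 * 1.602e-13
P = 1.0422e+09 W

1.0422e+09


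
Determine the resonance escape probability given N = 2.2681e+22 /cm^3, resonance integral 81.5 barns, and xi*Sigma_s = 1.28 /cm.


p = exp(-N * I * 1e-24 / (xi*Sigma_s))
p = exp(-2.2681e+22 * 81.5 * 1e-24 / 1.28)
p = 0.23595

0.23595


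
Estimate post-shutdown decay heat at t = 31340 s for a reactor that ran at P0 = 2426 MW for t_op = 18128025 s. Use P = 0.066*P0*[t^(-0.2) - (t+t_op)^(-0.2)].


P/P0 = 0.066 * [t^(-0.2) - (t + t_op)^(-0.2)]
P/P0 = 0.066 * [31340^(-0.2) - (31340 + 18128025)^(-0.2)]
P/P0 = 0.066 * [0.1261189 - 0.03533295] = 0.005991873
P = 2426 * 0.005991873 = 14.536 MW

14.536


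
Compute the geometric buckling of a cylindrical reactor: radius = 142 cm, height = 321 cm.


B^2 = (2.405/R)^2 + (pi/H)^2
B^2 = (2.405/142)^2 + (pi/321)^2
B^2 = 3.8263e-04 /cm^2

3.8263e-04


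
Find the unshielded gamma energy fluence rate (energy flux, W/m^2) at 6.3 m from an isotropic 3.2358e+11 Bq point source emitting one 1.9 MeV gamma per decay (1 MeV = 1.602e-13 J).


psi = A * E * 1.602e-13 / (4*pi*r^2)
psi = 3.2358e+11 * 1.9 * 1.602e-13 / (4*pi*6.3^2)
psi = 1.9747e-04 W/m^2

1.9747e-04


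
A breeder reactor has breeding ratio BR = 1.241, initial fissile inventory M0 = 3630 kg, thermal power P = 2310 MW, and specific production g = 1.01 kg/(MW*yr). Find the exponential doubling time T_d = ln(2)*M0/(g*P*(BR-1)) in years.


Breeding gain G = BR - 1 = 1.241 - 1 = 0.241
Fissile production rate = g * P * G = 1.01 * 2310 * 0.241 = 562.2771 kg/yr
T_d = ln(2) * M0 / (g * P * G)
T_d = ln(2) * 3630 / 562.2771 = 4.4749 yr

4.4749


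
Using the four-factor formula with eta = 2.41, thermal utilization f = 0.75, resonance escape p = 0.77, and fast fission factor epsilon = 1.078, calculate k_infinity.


k_inf = eta * f * p * epsilon
k_inf = 2.41 * 0.75 * 0.77 * 1.078
k_inf = 1.5003

1.5003


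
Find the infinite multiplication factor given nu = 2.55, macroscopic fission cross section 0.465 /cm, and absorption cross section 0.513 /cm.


k_inf = nu * Sigma_f / Sigma_a
k_inf = 2.55 * 0.465 / 0.513
k_inf = 2.3114

2.3114


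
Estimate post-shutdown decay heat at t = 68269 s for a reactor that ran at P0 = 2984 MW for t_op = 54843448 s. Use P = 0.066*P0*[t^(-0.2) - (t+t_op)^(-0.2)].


P/P0 = 0.066 * [t^(-0.2) - (t + t_op)^(-0.2)]
P/P0 = 0.066 * [68269^(-0.2) - (68269 + 54843448)^(-0.2)]
P/P0 = 0.066 * [0.1079333 - 0.02831829] = 0.005254591
P = 2984 * 0.005254591 = 15.680 MW

15.680


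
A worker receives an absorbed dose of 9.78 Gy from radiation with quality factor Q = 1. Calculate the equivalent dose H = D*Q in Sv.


H = D * Q
H = 9.78 * 1
H = 9.7800 Sv

9.7800


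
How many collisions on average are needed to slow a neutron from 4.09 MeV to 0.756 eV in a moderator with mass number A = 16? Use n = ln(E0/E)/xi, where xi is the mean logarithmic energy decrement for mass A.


xi = 1 + (A-1)^2/(2A)*ln((A-1)/(A+1)) = 0.1199467 (for A = 16)
n = ln(E0/E) / xi
n = ln(4.09e6 / 0.756) / 0.1199467
n = ln(5.410053e+06) / 0.1199467 = 129.26

129.26


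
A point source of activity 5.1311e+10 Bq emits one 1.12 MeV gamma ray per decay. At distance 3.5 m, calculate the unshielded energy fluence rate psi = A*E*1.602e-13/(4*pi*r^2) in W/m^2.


psi = A * E * 1.602e-13 / (4*pi*r^2)
psi = 5.1311e+10 * 1.12 * 1.602e-13 / (4*pi*3.5^2)
psi = 5.9806e-05 W/m^2

5.9806e-05


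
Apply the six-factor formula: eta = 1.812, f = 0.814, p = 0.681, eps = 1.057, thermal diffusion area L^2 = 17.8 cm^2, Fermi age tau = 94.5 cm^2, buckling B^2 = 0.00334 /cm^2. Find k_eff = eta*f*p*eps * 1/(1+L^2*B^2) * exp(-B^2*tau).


k_inf = eta*f*p*eps = 1.812*0.814*0.681*1.057 = 1.061707
P_TNL = 1/(1 + L^2*B^2) = 1/(1 + 17.8*0.00334) = 0.9438842
P_FNL = exp(-B^2*tau) = exp(-0.00334*94.5) = 0.7293293
k_eff = k_inf * P_TNL * P_FNL = 1.061707 * 0.9438842 * 0.7293293
k_eff = 0.73088

0.73088


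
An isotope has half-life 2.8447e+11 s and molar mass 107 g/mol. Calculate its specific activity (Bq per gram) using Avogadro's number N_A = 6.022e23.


lambda = ln(2) / t_half = ln(2) / 2.8447e+11 = 2.436627e-12 /s
SA = lambda * N_A / M
SA = 2.436627e-12 * 6.022e23 / 107
SA = 1.3713e+10 Bq/g

1.3713e+10


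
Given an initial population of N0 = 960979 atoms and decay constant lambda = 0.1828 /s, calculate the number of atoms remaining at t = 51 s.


N = N0 * exp(-lambda * t)
N = 960979 * exp(-0.1828 * 51)
N = 85.876

85.876


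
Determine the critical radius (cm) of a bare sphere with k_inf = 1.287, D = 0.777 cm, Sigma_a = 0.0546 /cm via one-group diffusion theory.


L^2 = D / Sigma_a = 0.777 / 0.0546 = 14.23077 cm^2
B_m^2 = (k_inf - 1) / L^2 = (1.287 - 1) / 14.23077 = 0.02016757 /cm^2
For a bare sphere: B_g = pi/R, so R_c = pi / sqrt(B_m^2)
R_c = pi / sqrt(0.02016757) = 22.122 cm

22.122


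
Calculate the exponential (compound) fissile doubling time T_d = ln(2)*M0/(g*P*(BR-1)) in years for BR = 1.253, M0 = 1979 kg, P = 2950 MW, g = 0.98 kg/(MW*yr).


Breeding gain G = BR - 1 = 1.253 - 1 = 0.253
Fissile production rate = g * P * G = 0.98 * 2950 * 0.253 = 731.423 kg/yr
T_d = ln(2) * M0 / (g * P * G)
T_d = ln(2) * 1979 / 731.423 = 1.8754 yr

1.8754


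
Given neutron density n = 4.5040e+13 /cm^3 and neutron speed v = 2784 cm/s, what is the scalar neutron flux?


phi = n * v
phi = 4.5040e+13 * 2784
phi = 1.2539e+17 /cm^2/s

1.2539e+17


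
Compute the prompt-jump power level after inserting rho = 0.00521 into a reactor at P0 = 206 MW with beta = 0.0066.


P1/P0 = beta / (beta - rho)
P1/P0 = 0.0066 / (0.0066 - 0.00521) = 4.748201
P1 = 206 * 4.748201 = 978.13 MW

978.13


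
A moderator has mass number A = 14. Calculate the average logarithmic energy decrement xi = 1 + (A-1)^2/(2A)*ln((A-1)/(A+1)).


xi = 1 + (A-1)^2/(2A) * ln((A-1)/(A+1))
xi = 1 + (14-1)^2/(2*14) * ln((14-1)/(14 +1))
xi = 0.13628

0.13628


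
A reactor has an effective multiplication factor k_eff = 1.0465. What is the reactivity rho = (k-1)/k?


rho = (k_eff - 1) / k_eff
rho = (1.0465 - 1) / 1.0465
rho = 0.044434

0.044434


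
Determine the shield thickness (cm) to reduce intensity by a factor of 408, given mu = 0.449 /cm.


x = ln(factor) / mu
x = ln(408) / 0.449
x = 13.388 cm

13.388


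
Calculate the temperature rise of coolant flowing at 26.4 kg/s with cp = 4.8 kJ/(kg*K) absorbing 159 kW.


dT = Q / (m_dot * cp)
dT = 159 / (26.4 * 4.8)
dT = 1.2547 C

1.2547


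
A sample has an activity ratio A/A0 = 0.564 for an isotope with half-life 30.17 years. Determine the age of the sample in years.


lambda = ln(2) / t_half = ln(2) / 30.17 = 0.02297472 /yr
t = -ln(A/A0) / lambda
t = -ln(0.564) / 0.02297472
t = 24.927 yr

24.927


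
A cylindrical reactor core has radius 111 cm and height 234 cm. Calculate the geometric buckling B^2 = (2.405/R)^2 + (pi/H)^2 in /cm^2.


B^2 = (2.405/R)^2 + (pi/H)^2
B^2 = (2.405/111)^2 + (pi/234)^2
B^2 = 6.4969e-04 /cm^2

6.4969e-04


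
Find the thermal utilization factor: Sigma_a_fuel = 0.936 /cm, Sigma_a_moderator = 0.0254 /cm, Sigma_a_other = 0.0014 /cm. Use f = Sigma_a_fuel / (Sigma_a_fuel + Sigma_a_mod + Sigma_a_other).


f = Sigma_a_fuel / (Sigma_a_fuel + Sigma_a_mod + Sigma_a_other)
f = 0.936 / (0.936 + 0.0254 + 0.0014)
f = 0.97216

0.97216


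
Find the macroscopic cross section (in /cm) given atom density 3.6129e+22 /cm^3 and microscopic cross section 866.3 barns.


Sigma = N * sigma_barns * 1e-24
Sigma = 3.6129e+22 * 866.3 * 1e-24
Sigma = 31.299 /cm

31.299


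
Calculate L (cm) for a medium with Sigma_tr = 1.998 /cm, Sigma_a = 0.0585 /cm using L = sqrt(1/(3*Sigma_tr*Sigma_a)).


D = 1 / (3 * Sigma_tr) = 1 / (3 * 1.998) = 0.1668335 cm
L = sqrt(D / Sigma_a)
L = sqrt(0.1668335 / 0.0585)
L = 1.6887 cm

1.6887


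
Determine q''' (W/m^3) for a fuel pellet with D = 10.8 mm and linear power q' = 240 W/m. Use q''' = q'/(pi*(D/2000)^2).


r = D / 2 / 1000 = 10.8 / 2 / 1000 = 0.0054 m
q''' = q' / (pi * r^2)
q''' = 240 / (pi * 0.0054^2)
q''' = 2.6198e+06 W/m^3

2.6198e+06


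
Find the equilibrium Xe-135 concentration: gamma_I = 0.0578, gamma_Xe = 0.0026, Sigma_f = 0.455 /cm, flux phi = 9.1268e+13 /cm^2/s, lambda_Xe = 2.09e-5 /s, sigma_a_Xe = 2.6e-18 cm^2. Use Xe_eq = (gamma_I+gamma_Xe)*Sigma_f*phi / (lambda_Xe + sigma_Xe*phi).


Xe_eq = (gamma_I + gamma_Xe) * Sigma_f * phi / (lambda_Xe + sigma_Xe * phi)
Numerator = (0.0578 + 0.0026) * 0.455 * 9.1268e+13 = 2.508227e+12
Denominator = 2.09e-5 + 2.6e-18 * 9.1268e+13 = 2.581968e-04
Xe_eq = 2.508227e+12 / 2.581968e-04 = 9.7144e+15 /cm^3

9.7144e+15


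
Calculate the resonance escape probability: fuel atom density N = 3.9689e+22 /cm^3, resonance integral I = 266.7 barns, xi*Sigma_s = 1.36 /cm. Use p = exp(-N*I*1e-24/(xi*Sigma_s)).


p = exp(-N * I * 1e-24 / (xi*Sigma_s))
p = exp(-3.9689e+22 * 266.7 * 1e-24 / 1.36)
p = 4.1671e-04

4.1671e-04


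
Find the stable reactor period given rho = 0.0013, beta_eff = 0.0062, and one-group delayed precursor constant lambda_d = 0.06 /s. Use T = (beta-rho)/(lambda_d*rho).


T = (beta - rho) / (lambda_d * rho)
T = (0.0062 - 0.0013) / (0.06 * 0.0013)
T = 62.821 s

62.821


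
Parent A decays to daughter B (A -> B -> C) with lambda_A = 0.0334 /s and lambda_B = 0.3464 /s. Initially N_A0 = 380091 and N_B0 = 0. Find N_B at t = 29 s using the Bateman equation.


N_B(t) = lambda_A * N_A0 / (lambda_B - lambda_A) * [exp(-lambda_A*t) - exp(-lambda_B*t)]
exp(-0.0334*29) = 0.3796141; exp(-0.3464*29) = 4.337619e-05
N_B = 0.0334 * 380091 / (0.3464 - 0.0334) * (0.3796141 - 4.337619e-05)
N_B = 15395

15395


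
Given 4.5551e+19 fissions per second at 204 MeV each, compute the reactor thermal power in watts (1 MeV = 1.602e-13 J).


P = fission_rate * E_MeV * 1.602e-13
P = 4.5551e+19 * 204 * 1.602e-13
P = 1.4886e+09 W

1.4886e+09


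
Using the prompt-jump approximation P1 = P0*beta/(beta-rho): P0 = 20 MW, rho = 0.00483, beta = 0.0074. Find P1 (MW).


P1/P0 = beta / (beta - rho)
P1/P0 = 0.0074 / (0.0074 - 0.00483) = 2.879377
P1 = 20 * 2.879377 = 57.588 MW

57.588


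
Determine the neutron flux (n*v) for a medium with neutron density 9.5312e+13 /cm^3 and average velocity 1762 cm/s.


phi = n * v
phi = 9.5312e+13 * 1762
phi = 1.6794e+17 /cm^2/s

1.6794e+17


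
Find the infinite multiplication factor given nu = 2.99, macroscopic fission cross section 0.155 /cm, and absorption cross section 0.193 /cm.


k_inf = nu * Sigma_f / Sigma_a
k_inf = 2.99 * 0.155 / 0.193
k_inf = 2.4013

2.4013


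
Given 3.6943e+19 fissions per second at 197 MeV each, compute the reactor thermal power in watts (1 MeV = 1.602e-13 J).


P = fission_rate * E_MeV * 1.602e-13
P = 3.6943e+19 * 197 * 1.602e-13
P = 1.1659e+09 W

1.1659e+09


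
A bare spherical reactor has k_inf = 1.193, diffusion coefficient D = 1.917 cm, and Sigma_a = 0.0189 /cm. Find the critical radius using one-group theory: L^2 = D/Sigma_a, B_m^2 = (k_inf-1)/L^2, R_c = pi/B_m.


L^2 = D / Sigma_a = 1.917 / 0.0189 = 101.4286 cm^2
B_m^2 = (k_inf - 1) / L^2 = (1.193 - 1) / 101.4286 = 0.001902816 /cm^2
For a bare sphere: B_g = pi/R, so R_c = pi / sqrt(B_m^2)
R_c = pi / sqrt(0.001902816) = 72.020 cm

72.020


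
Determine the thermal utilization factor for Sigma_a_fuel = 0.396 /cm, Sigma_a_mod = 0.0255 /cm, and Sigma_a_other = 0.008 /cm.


f = Sigma_a_fuel / (Sigma_a_fuel + Sigma_a_mod + Sigma_a_other)
f = 0.396 / (0.396 + 0.0255 + 0.008)
f = 0.92200

0.92200


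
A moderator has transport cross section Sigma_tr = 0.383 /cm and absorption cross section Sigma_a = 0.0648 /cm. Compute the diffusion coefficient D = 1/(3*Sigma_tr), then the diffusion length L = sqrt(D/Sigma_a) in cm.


D = 1 / (3 * Sigma_tr) = 1 / (3 * 0.383) = 0.8703220 cm
L = sqrt(D / Sigma_a)
L = sqrt(0.8703220 / 0.0648)
L = 3.6648 cm

3.6648


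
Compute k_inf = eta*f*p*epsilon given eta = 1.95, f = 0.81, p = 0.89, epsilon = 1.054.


k_inf = eta * f * p * epsilon
k_inf = 1.95 * 0.81 * 0.89 * 1.054
k_inf = 1.4817

1.4817


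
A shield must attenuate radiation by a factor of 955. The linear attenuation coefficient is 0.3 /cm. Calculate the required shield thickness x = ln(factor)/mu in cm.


x = ln(factor) / mu
x = ln(955) / 0.3
x = 22.872 cm

22.872


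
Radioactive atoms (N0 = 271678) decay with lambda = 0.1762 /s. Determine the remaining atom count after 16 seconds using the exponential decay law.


N = N0 * exp(-lambda * t)
N = 271678 * exp(-0.1762 * 16)
N = 16207

16207


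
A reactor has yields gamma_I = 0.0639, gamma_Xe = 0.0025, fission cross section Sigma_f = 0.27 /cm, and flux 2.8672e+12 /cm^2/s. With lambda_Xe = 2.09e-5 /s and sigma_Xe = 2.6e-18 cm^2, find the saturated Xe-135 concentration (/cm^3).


Xe_eq = (gamma_I + gamma_Xe) * Sigma_f * phi / (lambda_Xe + sigma_Xe * phi)
Numerator = (0.0639 + 0.0025) * 0.27 * 2.8672e+12 = 5.140316e+10
Denominator = 2.09e-5 + 2.6e-18 * 2.8672e+12 = 2.835472e-05
Xe_eq = 5.140316e+10 / 2.835472e-05 = 1.8129e+15 /cm^3

1.8129e+15


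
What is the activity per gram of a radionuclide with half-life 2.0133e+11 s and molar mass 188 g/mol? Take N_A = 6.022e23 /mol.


lambda = ln(2) / t_half = ln(2) / 2.0133e+11 = 3.442841e-12 /s
SA = lambda * N_A / M
SA = 3.442841e-12 * 6.022e23 / 188
SA = 1.1028e+10 Bq/g

1.1028e+10


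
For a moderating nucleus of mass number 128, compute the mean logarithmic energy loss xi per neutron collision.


xi = 1 + (A-1)^2/(2A) * ln((A-1)/(A+1))
xi = 1 + (128-1)^2/(2*128) * ln((128-1)/(128 +1))
xi = 0.015544

0.015544


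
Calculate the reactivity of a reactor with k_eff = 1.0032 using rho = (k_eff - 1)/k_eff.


rho = (k_eff - 1) / k_eff
rho = (1.0032 - 1) / 1.0032
rho = 0.0031898

0.0031898


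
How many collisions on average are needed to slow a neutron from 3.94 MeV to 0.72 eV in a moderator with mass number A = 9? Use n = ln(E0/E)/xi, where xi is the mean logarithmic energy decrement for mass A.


xi = 1 + (A-1)^2/(2A)*ln((A-1)/(A+1)) = 0.2066007 (for A = 9)
n = ln(E0/E) / xi
n = ln(3.94e6 / 0.72) / 0.2066007
n = ln(5.472222e+06) / 0.2066007 = 75.097

75.097


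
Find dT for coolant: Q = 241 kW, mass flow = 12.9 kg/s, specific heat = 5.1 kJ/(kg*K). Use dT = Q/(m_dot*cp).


dT = Q / (m_dot * cp)
dT = 241 / (12.9 * 5.1)
dT = 3.6632 C

3.6632


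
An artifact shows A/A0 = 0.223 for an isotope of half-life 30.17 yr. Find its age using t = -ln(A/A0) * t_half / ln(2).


lambda = ln(2) / t_half = ln(2) / 30.17 = 0.02297472 /yr
t = -ln(A/A0) / lambda
t = -ln(0.223) / 0.02297472
t = 65.315 yr

65.315


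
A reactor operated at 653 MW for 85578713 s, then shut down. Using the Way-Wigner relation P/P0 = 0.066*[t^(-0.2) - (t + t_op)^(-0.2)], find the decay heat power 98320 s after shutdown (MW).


P/P0 = 0.066 * [t^(-0.2) - (t + t_op)^(-0.2)]
P/P0 = 0.066 * [98320^(-0.2) - (98320 + 85578713)^(-0.2)]
P/P0 = 0.066 * [0.1003394 - 0.02590760] = 0.004912499
P = 653 * 0.004912499 = 3.2079 MW

3.2079


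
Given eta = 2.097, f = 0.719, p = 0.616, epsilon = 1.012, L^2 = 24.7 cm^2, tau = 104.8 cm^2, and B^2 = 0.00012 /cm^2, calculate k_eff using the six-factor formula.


k_inf = eta*f*p*eps = 2.097*0.719*0.616*1.012 = 0.9399149
P_TNL = 1/(1 + L^2*B^2) = 1/(1 + 24.7*0.00012) = 0.9970448
P_FNL = exp(-B^2*tau) = exp(-0.00012*104.8) = 0.9875027
k_eff = k_inf * P_TNL * P_FNL = 0.9399149 * 0.9970448 * 0.9875027
k_eff = 0.92543

0.92543


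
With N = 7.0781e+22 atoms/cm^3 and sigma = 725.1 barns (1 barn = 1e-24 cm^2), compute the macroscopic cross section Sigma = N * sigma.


Sigma = N * sigma_barns * 1e-24
Sigma = 7.0781e+22 * 725.1 * 1e-24
Sigma = 51.323 /cm

51.323


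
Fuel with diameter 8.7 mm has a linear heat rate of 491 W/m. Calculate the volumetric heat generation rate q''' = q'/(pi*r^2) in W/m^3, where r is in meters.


r = D / 2 / 1000 = 8.7 / 2 / 1000 = 0.00435 m
q''' = q' / (pi * r^2)
q''' = 491 / (pi * 0.00435^2)
q''' = 8.2595e+06 W/m^3

8.2595e+06


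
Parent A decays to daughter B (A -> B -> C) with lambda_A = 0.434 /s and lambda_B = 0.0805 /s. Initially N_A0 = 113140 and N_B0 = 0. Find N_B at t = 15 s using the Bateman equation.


N_B(t) = lambda_A * N_A0 / (lambda_B - lambda_A) * [exp(-lambda_A*t) - exp(-lambda_B*t)]
exp(-0.434*15) = 0.001488480; exp(-0.0805*15) = 0.2989437
N_B = 0.434 * 113140 / (0.0805 - 0.434) * (0.001488480 - 0.2989437)
N_B = 41318

41318


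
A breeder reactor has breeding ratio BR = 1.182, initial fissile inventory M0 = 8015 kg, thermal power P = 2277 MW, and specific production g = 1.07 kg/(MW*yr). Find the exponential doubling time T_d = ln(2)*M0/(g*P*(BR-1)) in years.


Breeding gain G = BR - 1 = 1.182 - 1 = 0.182
Fissile production rate = g * P * G = 1.07 * 2277 * 0.182 = 443.42298 kg/yr
T_d = ln(2) * M0 / (g * P * G)
T_d = ln(2) * 8015 / 443.42298 = 12.529 yr

12.529


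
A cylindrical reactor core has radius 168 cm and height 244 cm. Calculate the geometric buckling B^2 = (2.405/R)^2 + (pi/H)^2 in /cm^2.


B^2 = (2.405/R)^2 + (pi/H)^2
B^2 = (2.405/168)^2 + (pi/244)^2
B^2 = 3.7071e-04 /cm^2

3.7071e-04


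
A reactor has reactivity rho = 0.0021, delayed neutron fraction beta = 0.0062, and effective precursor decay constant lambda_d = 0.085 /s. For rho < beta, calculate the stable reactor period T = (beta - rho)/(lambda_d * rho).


T = (beta - rho) / (lambda_d * rho)
T = (0.0062 - 0.0021) / (0.085 * 0.0021)
T = 22.969 s

22.969


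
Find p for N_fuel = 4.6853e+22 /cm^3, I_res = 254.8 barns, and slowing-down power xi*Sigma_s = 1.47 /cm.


p = exp(-N * I * 1e-24 / (xi*Sigma_s))
p = exp(-4.6853e+22 * 254.8 * 1e-24 / 1.47)
p = 2.9718e-04

2.9718e-04


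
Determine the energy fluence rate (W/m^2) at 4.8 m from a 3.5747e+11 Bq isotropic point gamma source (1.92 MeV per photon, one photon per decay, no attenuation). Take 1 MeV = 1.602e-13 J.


psi = A * E * 1.602e-13 / (4*pi*r^2)
psi = 3.5747e+11 * 1.92 * 1.602e-13 / (4*pi*4.8^2)
psi = 3.7976e-04 W/m^2

3.7976e-04


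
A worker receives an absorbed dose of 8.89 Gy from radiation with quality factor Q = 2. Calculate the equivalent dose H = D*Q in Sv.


H = D * Q
H = 8.89 * 2
H = 17.780 Sv

17.780


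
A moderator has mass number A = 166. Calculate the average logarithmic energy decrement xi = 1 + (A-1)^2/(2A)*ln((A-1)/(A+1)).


xi = 1 + (A-1)^2/(2A) * ln((A-1)/(A+1))
xi = 1 + (166-1)^2/(2*166) * ln((166-1)/(166 +1))
xi = 0.012000

0.012000


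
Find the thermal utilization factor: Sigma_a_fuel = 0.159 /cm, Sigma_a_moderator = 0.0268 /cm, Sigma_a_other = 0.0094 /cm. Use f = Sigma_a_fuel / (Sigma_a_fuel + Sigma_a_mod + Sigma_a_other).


f = Sigma_a_fuel / (Sigma_a_fuel + Sigma_a_mod + Sigma_a_other)
f = 0.159 / (0.159 + 0.0268 + 0.0094)
f = 0.81455

0.81455


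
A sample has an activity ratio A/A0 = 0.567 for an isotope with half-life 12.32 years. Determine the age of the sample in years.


lambda = ln(2) / t_half = ln(2) / 12.32 = 0.05626195 /yr
t = -ln(A/A0) / lambda
t = -ln(0.567) / 0.05626195
t = 10.085 yr

10.085


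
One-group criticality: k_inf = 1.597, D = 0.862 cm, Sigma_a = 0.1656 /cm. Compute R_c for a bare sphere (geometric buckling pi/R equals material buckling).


L^2 = D / Sigma_a = 0.862 / 0.1656 = 5.205314 cm^2
B_m^2 = (k_inf - 1) / L^2 = (1.597 - 1) / 5.205314 = 0.1146905 /cm^2
For a bare sphere: B_g = pi/R, so R_c = pi / sqrt(B_m^2)
R_c = pi / sqrt(0.1146905) = 9.2765 cm

9.2765


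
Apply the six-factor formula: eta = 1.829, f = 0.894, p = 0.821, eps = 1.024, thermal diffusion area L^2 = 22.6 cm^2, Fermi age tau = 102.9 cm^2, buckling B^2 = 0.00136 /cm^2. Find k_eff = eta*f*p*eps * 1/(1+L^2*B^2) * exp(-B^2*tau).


k_inf = eta*f*p*eps = 1.829*0.894*0.821*1.024 = 1.374657
P_TNL = 1/(1 + L^2*B^2) = 1/(1 + 22.6*0.00136) = 0.9701805
P_FNL = exp(-B^2*tau) = exp(-0.00136*102.9) = 0.8694069
k_eff = k_inf * P_TNL * P_FNL = 1.374657 * 0.9701805 * 0.8694069
k_eff = 1.1595

1.1595


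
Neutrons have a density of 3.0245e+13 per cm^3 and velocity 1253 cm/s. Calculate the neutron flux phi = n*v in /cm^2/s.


phi = n * v
phi = 3.0245e+13 * 1253
phi = 3.7897e+16 /cm^2/s

3.7897e+16


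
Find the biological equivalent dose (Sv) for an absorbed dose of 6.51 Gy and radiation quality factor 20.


H = D * Q
H = 6.51 * 20
H = 130.20 Sv

130.20


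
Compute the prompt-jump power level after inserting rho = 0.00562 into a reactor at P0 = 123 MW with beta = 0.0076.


P1/P0 = beta / (beta - rho)
P1/P0 = 0.0076 / (0.0076 - 0.00562) = 3.838384
P1 = 123 * 3.838384 = 472.12 MW

472.12


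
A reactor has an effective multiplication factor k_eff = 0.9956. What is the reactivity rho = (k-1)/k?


rho = (k_eff - 1) / k_eff
rho = (0.9956 - 1) / 0.9956
rho = -0.0044194

-0.0044194


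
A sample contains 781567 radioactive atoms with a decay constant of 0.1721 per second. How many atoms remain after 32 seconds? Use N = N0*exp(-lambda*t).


N = N0 * exp(-lambda * t)
N = 781567 * exp(-0.1721 * 32)
N = 3171.2

3171.2


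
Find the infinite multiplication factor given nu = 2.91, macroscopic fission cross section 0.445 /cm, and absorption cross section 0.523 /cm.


k_inf = nu * Sigma_f / Sigma_a
k_inf = 2.91 * 0.445 / 0.523
k_inf = 2.4760

2.4760


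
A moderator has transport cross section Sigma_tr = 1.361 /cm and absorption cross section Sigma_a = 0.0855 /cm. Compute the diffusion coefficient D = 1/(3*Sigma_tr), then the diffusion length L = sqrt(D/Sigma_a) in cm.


D = 1 / (3 * Sigma_tr) = 1 / (3 * 1.361) = 0.2449180 cm
L = sqrt(D / Sigma_a)
L = sqrt(0.2449180 / 0.0855)
L = 1.6925 cm

1.6925


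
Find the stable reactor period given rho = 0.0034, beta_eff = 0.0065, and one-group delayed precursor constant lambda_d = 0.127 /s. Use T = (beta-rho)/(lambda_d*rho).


T = (beta - rho) / (lambda_d * rho)
T = (0.0065 - 0.0034) / (0.127 * 0.0034)
T = 7.1792 s

7.1792


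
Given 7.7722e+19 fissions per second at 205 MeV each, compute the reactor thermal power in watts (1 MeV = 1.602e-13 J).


P = fission_rate * E_MeV * 1.602e-13
P = 7.7722e+19 * 205 * 1.602e-13
P = 2.5525e+09 W

2.5525e+09


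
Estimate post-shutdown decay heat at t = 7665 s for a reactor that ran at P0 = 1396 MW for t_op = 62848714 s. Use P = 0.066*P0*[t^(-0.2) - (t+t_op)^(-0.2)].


P/P0 = 0.066 * [t^(-0.2) - (t + t_op)^(-0.2)]
P/P0 = 0.066 * [7665^(-0.2) - (7665 + 62848714)^(-0.2)]
P/P0 = 0.066 * [0.1671466 - 0.02756323] = 0.009212502
P = 1396 * 0.009212502 = 12.861 MW

12.861


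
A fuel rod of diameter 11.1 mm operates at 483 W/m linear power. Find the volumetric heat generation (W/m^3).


r = D / 2 / 1000 = 11.1 / 2 / 1000 = 0.00555 m
q''' = q' / (pi * r^2)
q''' = 483 / (pi * 0.00555^2)
q''' = 4.9913e+06 W/m^3

4.9913e+06


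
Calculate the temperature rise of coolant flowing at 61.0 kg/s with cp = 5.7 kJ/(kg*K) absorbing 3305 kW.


dT = Q / (m_dot * cp)
dT = 3305 / (61.0 * 5.7)
dT = 9.5053 C

9.5053


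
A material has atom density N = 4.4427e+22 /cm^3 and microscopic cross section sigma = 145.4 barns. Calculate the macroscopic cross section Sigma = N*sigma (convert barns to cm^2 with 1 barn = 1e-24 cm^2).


Sigma = N * sigma_barns * 1e-24
Sigma = 4.4427e+22 * 145.4 * 1e-24
Sigma = 6.4597 /cm

6.4597


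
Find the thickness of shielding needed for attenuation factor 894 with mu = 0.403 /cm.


x = ln(factor) / mu
x = ln(894) / 0.403
x = 16.863 cm

16.863


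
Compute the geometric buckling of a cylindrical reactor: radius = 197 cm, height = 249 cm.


B^2 = (2.405/R)^2 + (pi/H)^2
B^2 = (2.405/197)^2 + (pi/249)^2
B^2 = 3.0822e-04 /cm^2

3.0822e-04


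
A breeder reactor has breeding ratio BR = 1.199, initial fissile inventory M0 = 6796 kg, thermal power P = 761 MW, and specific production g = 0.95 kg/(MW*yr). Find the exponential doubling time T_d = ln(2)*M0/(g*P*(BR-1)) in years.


Breeding gain G = BR - 1 = 1.199 - 1 = 0.199
Fissile production rate = g * P * G = 0.95 * 761 * 0.199 = 143.86705 kg/yr
T_d = ln(2) * M0 / (g * P * G)
T_d = ln(2) * 6796 / 143.86705 = 32.743 yr

32.743


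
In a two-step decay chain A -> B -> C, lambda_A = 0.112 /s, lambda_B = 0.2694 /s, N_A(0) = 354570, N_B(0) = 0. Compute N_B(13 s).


N_B(t) = lambda_A * N_A0 / (lambda_B - lambda_A) * [exp(-lambda_A*t) - exp(-lambda_B*t)]
exp(-0.112*13) = 0.2331671; exp(-0.2694*13) = 0.03013102
N_B = 0.112 * 354570 / (0.2694 - 0.112) * (0.2331671 - 0.03013102)
N_B = 51226

51226


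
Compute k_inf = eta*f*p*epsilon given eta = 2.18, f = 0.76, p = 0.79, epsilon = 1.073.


k_inf = eta * f * p * epsilon
k_inf = 2.18 * 0.76 * 0.79 * 1.073
k_inf = 1.4044

1.4044
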